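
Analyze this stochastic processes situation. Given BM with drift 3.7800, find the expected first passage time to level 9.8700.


Expected first passage time = a/mu
= 9.8700/3.7800
= 2.6111

2.6111


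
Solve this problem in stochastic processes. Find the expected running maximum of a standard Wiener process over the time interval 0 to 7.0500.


E(max B(s)) = sqrt(2t/pi)
= sqrt(2*7.0500/pi)
= sqrt(4.4882)
= 2.1185

2.1185


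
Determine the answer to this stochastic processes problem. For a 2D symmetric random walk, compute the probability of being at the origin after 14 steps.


P = C(14,7)^2 / 4^14
= 3432^2 / 268435456
= 11778624 / 268435456
= 0.0439

0.0439


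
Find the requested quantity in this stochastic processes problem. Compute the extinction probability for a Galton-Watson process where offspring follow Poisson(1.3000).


Since mu = 1.3000 > 1, extinction prob q < 1.
Solve s = exp(mu*(s-1)) iteratively.
q = 0.5770

0.5770


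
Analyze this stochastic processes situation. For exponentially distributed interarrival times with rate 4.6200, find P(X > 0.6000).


P(X > t) = exp(-lambda * t)
= exp(-4.6200 * 0.6000)
= exp(-2.7720) = 0.0625

0.0625


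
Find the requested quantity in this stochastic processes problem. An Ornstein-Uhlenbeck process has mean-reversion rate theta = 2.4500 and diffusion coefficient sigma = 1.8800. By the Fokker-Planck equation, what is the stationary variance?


Stationary variance = sigma^2 / (2*theta)
= 1.8800^2 / (2*2.4500)
= 3.5344 / 4.9000
= 0.7213

0.7213


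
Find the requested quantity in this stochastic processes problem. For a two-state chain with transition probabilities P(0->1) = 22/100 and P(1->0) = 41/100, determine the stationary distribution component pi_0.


Stationary distribution: pi_0 = p10/(p01+p10), pi_1 = p01/(p01+p10)
p01 = 0.2200, p10 = 0.4100
pi_0 = 0.6508

0.6508


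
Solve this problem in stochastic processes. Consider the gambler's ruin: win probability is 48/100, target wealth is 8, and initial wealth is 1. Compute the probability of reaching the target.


Gambler's ruin formula:
r = q/p = 0.5200/0.4800 = 1.0833
P(win) = (1 - r^i)/(1 - r^N)
= (1 - 1.0833^1)/(1 - 1.0833^8)
= 0.0929

0.0929


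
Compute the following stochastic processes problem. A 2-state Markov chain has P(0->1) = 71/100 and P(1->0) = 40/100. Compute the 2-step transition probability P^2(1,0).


Computing P^2 by matrix multiplication.
P = [[0.2900, 0.7100], [0.4000, 0.6000]]
After raising P to the power 2:
P^2(1,0) = 0.3560

0.3560


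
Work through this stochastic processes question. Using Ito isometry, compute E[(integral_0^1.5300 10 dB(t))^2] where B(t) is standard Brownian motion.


By Ito isometry: E[(int f dB)^2] = int f^2 dt
= 10^2 * 1.5300
= 100 * 1.5300 = 153.0000

153.0000


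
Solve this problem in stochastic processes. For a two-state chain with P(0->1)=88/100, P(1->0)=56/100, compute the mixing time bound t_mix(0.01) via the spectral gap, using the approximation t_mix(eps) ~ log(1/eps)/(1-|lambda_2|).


lambda_2 = |1 - p01 - p10| = |1 - 0.8800 - 0.5600| = 0.4400
t_mix ~ log(1/eps)/(1 - |lambda_2|)
= log(100)/(1 - 0.4400) = 4.6052/0.5600
= 8.2235

8.2235


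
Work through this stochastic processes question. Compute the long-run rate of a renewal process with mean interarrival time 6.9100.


Long-run renewal rate = 1/E(X)
= 1/6.9100
= 0.1447

0.1447


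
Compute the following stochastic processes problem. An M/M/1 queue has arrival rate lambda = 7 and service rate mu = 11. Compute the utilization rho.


rho = lambda/mu
= 7/11
= 0.6364

0.6364


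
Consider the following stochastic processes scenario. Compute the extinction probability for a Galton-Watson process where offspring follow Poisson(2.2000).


Since mu = 2.2000 > 1, extinction prob q < 1.
Solve s = exp(mu*(s-1)) iteratively.
q = 0.1563

0.1563


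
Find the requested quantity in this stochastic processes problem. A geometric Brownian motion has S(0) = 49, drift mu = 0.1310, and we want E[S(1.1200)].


E[S(t)] = S(0) * exp(mu * t)
= 49 * exp(0.1310 * 1.1200)
= 49 * 1.1580
= 56.7435

56.7435


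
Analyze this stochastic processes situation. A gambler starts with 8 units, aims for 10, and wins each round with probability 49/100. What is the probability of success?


Gambler's ruin formula:
r = q/p = 0.5100/0.4900 = 1.0408
P(win) = (1 - r^i)/(1 - r^N)
= (1 - 1.0408^8)/(1 - 1.0408^10)
= 0.7668

0.7668


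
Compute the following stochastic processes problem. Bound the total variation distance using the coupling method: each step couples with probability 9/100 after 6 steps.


TV distance bound <= (1-delta)^n
= (1 - 0.0900)^6
= 0.9100^6
= 0.5679

0.5679


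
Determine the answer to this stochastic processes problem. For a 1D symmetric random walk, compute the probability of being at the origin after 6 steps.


P(S(6) = 0) = C(6,3) / 4^3
= 20 / 64
= 0.3125

0.3125


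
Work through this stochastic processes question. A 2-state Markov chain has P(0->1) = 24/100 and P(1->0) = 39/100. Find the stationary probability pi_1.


Stationary distribution: pi_0 = p10/(p01+p10), pi_1 = p01/(p01+p10)
p01 = 0.2400, p10 = 0.3900
pi_1 = 0.3810

0.3810


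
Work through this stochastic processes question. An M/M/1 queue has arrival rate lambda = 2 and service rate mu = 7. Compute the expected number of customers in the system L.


rho = 2/7 = 0.2857
L = rho/(1-rho)
= 0.2857/0.7143
= 0.4000

0.4000


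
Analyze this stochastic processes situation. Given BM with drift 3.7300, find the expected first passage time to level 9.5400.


Expected first passage time = a/mu
= 9.5400/3.7300
= 2.5576

2.5576


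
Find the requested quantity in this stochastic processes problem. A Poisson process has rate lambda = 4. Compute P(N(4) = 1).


P(N(t)=k) = (lambda*t)^k * exp(-lambda*t) / k!
lambda*t = 16
= 16^1 * exp(-16) / 1!
= 16 * 1.1254e-07 / 1
= 1.8006e-06

1.8006e-06


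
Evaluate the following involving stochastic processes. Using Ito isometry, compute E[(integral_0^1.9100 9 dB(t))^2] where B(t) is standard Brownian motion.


By Ito isometry: E[(int f dB)^2] = int f^2 dt
= 9^2 * 1.9100
= 81 * 1.9100 = 154.7100

154.7100


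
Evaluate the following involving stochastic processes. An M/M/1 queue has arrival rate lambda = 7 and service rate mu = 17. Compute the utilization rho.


rho = lambda/mu
= 7/17
= 0.4118

0.4118


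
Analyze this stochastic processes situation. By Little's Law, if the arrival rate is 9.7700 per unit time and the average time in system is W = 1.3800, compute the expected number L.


Little's Law: L = lambda * W
= 9.7700 * 1.3800
= 13.4826

13.4826


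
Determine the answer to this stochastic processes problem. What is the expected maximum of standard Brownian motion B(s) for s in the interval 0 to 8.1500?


E(max B(s)) = sqrt(2t/pi)
= sqrt(2*8.1500/pi)
= sqrt(5.1885)
= 2.2778

2.2778


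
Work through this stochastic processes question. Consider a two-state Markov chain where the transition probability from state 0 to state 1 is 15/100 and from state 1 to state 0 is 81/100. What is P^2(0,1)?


Computing P^2 by matrix multiplication.
P = [[0.8500, 0.1500], [0.8100, 0.1900]]
After raising P to the power 2:
P^2(0,1) = 0.1560

0.1560


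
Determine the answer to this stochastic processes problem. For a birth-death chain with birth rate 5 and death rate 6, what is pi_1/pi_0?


For birth-death process, pi_n/pi_0 = (lambda/mu)^n
= (5/6)^1
= 0.8333

0.8333


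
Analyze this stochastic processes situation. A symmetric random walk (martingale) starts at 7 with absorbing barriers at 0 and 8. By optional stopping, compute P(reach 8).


By optional stopping theorem: E(M at tau) = M(0) = 7
P(hit 8)*8 + P(hit 0)*0 = 7
P(hit 8) = (7 - 0)/(8 - 0) = 7/8 = 0.8750

0.8750


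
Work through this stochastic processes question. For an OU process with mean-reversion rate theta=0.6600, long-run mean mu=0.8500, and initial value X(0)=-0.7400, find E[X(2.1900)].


E[X(t)] = mu + (X(0) - mu)*exp(-theta*t)
= 0.8500 + (-0.7400 - 0.8500)*exp(-0.6600*2.1900)
= 0.8500 + -1.5900 * 0.2357
= 0.4753

0.4753


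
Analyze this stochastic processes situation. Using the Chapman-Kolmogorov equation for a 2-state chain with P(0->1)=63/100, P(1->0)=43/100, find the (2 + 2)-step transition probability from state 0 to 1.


P^4 = P^2 * P^2
Computing via matrix multiplication of the transition matrix.
Entry (0,1) of P^4 = 0.5943

0.5943


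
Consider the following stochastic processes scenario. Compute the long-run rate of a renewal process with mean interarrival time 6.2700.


Long-run renewal rate = 1/E(X)
= 1/6.2700
= 0.1595

0.1595


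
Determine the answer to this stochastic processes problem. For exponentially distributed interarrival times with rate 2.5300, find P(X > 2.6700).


P(X > t) = exp(-lambda * t)
= exp(-2.5300 * 2.6700)
= exp(-6.7551) = 0.0012

0.0012


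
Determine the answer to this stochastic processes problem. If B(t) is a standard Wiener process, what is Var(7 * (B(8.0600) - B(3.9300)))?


Var(alpha*(B(t)-B(s))) = alpha^2 * (t-s)
= 7^2 * (8.0600 - 3.9300)
= 49 * 4.1300
= 202.3700

202.3700


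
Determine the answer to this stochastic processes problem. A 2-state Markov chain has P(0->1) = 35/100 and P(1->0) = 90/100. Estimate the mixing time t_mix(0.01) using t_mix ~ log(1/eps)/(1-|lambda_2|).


lambda_2 = |1 - p01 - p10| = |1 - 0.3500 - 0.9000| = 0.2500
t_mix ~ log(1/eps)/(1 - |lambda_2|)
= log(100)/(1 - 0.2500) = 4.6052/0.7500
= 6.1402

6.1402


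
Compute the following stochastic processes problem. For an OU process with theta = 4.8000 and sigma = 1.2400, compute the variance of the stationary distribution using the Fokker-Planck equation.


Stationary variance = sigma^2 / (2*theta)
= 1.2400^2 / (2*4.8000)
= 1.5376 / 9.6000
= 0.1602

0.1602


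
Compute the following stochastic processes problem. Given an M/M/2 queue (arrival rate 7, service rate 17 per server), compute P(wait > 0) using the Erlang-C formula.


a = lambda/mu = 0.4118
rho = a/c = 0.2059
Erlang-C formula applied:
C(c,a) = 0.0703

0.0703


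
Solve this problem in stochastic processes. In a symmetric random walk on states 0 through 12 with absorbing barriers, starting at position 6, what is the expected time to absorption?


For symmetric RW on 0,...,N with absorbing barriers, E(i) = i*(N-i)
E(6) = 6 * 6 = 36

36


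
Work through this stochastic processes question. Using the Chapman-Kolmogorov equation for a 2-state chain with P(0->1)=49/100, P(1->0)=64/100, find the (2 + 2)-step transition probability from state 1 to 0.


P^4 = P^2 * P^2
Computing via matrix multiplication of the transition matrix.
Entry (1,0) of P^4 = 0.5662

0.5662


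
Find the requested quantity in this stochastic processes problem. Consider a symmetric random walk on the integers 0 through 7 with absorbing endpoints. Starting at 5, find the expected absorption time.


For symmetric RW on 0,...,N with absorbing barriers, E(i) = i*(N-i)
E(5) = 5 * 2 = 10

10


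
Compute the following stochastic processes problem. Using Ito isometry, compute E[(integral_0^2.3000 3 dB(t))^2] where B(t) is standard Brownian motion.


By Ito isometry: E[(int f dB)^2] = int f^2 dt
= 3^2 * 2.3000
= 9 * 2.3000 = 20.7000

20.7000


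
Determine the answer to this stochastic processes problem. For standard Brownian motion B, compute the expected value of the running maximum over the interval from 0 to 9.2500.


E(max B(s)) = sqrt(2t/pi)
= sqrt(2*9.2500/pi)
= sqrt(5.8887)
= 2.4267

2.4267


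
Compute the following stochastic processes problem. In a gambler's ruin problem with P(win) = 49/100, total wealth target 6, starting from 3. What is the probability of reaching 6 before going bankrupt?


Gambler's ruin formula:
r = q/p = 0.5100/0.4900 = 1.0408
P(win) = (1 - r^i)/(1 - r^N)
= (1 - 1.0408^3)/(1 - 1.0408^6)
= 0.4700

0.4700


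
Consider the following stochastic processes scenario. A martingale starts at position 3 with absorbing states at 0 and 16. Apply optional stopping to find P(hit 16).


By optional stopping theorem: E(M at tau) = M(0) = 3
P(hit 16)*16 + P(hit 0)*0 = 3
P(hit 16) = (3 - 0)/(16 - 0) = 3/16 = 0.1875

0.1875


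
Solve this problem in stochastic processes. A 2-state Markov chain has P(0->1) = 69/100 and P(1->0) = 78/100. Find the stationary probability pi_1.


Stationary distribution: pi_0 = p10/(p01+p10), pi_1 = p01/(p01+p10)
p01 = 0.6900, p10 = 0.7800
pi_1 = 0.4694

0.4694


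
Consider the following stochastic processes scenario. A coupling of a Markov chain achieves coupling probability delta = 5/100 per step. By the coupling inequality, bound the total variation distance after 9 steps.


TV distance bound <= (1-delta)^n
= (1 - 0.0500)^9
= 0.9500^9
= 0.6302

0.6302


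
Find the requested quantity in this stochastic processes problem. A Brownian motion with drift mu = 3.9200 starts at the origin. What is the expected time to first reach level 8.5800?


Expected first passage time = a/mu
= 8.5800/3.9200
= 2.1888

2.1888


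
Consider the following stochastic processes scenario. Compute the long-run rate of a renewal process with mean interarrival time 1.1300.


Long-run renewal rate = 1/E(X)
= 1/1.1300
= 0.8850

0.8850


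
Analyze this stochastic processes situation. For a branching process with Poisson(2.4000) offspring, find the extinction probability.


Since mu = 2.4000 > 1, extinction prob q < 1.
Solve s = exp(mu*(s-1)) iteratively.
q = 0.1214

0.1214


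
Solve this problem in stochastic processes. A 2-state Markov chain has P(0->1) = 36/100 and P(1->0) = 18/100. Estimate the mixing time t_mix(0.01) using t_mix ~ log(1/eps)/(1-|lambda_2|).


lambda_2 = |1 - p01 - p10| = |1 - 0.3600 - 0.1800| = 0.4600
t_mix ~ log(1/eps)/(1 - |lambda_2|)
= log(100)/(1 - 0.4600) = 4.6052/0.5400
= 8.5281

8.5281


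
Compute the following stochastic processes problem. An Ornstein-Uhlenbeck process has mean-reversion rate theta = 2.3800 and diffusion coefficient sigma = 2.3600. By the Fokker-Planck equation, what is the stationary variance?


Stationary variance = sigma^2 / (2*theta)
= 2.3600^2 / (2*2.3800)
= 5.5696 / 4.7600
= 1.1701

1.1701


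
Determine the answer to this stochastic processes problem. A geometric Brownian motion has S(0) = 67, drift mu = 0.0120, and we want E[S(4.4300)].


E[S(t)] = S(0) * exp(mu * t)
= 67 * exp(0.0120 * 4.4300)
= 67 * 1.0546
= 70.6581

70.6581


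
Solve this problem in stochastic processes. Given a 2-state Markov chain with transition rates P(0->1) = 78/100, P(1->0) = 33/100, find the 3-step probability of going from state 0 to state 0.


Computing P^3 by matrix multiplication.
P = [[0.2200, 0.7800], [0.3300, 0.6700]]
After raising P to the power 3:
P^3(0,0) = 0.2964

0.2964


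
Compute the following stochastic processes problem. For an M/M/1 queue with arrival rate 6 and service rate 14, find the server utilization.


rho = lambda/mu
= 6/14
= 0.4286

0.4286


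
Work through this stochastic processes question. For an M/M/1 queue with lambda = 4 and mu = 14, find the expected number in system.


rho = 4/14 = 0.2857
L = rho/(1-rho)
= 0.2857/0.7143
= 0.4000

0.4000


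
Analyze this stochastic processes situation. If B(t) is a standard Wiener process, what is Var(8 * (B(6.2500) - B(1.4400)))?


Var(alpha*(B(t)-B(s))) = alpha^2 * (t-s)
= 8^2 * (6.2500 - 1.4400)
= 64 * 4.8100
= 307.8400

307.8400


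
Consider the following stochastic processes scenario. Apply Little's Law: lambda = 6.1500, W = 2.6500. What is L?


Little's Law: L = lambda * W
= 6.1500 * 2.6500
= 16.2975

16.2975


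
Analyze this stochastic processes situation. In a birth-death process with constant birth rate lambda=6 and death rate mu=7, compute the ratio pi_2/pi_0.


For birth-death process, pi_n/pi_0 = (lambda/mu)^n
= (6/7)^2
= 0.7347

0.7347


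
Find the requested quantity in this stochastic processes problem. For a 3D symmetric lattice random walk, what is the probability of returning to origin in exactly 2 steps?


P(return in 2 steps) = P(reverse first step) = 1/(2d)
= 1/6
= 0.1667

0.1667


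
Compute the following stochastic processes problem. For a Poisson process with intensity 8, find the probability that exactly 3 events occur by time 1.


P(N(t)=k) = (lambda*t)^k * exp(-lambda*t) / k!
lambda*t = 8
= 8^3 * exp(-8) / 3!
= 512 * 3.3546e-04 / 6
= 0.0286

0.0286


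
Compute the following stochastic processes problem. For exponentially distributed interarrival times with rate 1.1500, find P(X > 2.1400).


P(X > t) = exp(-lambda * t)
= exp(-1.1500 * 2.1400)
= exp(-2.4610) = 0.0853

0.0853


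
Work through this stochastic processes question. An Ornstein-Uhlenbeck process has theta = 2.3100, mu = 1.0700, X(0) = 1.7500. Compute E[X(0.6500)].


E[X(t)] = mu + (X(0) - mu)*exp(-theta*t)
= 1.0700 + (1.7500 - 1.0700)*exp(-2.3100*0.6500)
= 1.0700 + 0.6800 * 0.2228
= 1.2215

1.2215


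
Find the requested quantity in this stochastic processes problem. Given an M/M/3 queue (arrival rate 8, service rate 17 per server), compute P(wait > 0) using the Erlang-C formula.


a = lambda/mu = 0.4706
rho = a/c = 0.1569
Erlang-C formula applied:
C(c,a) = 0.0129

0.0129


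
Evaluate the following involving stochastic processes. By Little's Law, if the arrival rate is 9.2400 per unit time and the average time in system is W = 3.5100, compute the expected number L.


Little's Law: L = lambda * W
= 9.2400 * 3.5100
= 32.4324

32.4324


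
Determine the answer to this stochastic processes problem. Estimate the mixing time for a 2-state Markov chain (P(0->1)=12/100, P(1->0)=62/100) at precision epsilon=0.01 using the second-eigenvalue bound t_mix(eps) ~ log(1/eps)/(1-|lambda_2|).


lambda_2 = |1 - p01 - p10| = |1 - 0.1200 - 0.6200| = 0.2600
t_mix ~ log(1/eps)/(1 - |lambda_2|)
= log(100)/(1 - 0.2600) = 4.6052/0.7400
= 6.2232

6.2232


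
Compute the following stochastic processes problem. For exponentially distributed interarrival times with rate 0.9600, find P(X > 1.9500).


P(X > t) = exp(-lambda * t)
= exp(-0.9600 * 1.9500)
= exp(-1.8720) = 0.1538

0.1538


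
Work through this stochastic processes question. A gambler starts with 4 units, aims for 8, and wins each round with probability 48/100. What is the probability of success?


Gambler's ruin formula:
r = q/p = 0.5200/0.4800 = 1.0833
P(win) = (1 - r^i)/(1 - r^N)
= (1 - 1.0833^4)/(1 - 1.0833^8)
= 0.4206

0.4206


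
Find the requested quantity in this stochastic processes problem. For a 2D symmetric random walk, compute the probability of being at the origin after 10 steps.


P = C(10,5)^2 / 4^10
= 252^2 / 1048576
= 63504 / 1048576
= 0.0606

0.0606


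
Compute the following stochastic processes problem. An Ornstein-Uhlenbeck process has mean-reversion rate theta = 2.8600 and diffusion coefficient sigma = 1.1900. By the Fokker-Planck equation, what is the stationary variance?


Stationary variance = sigma^2 / (2*theta)
= 1.1900^2 / (2*2.8600)
= 1.4161 / 5.7200
= 0.2476

0.2476


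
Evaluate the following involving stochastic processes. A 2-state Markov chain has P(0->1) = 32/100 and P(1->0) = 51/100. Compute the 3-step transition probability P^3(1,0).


Computing P^3 by matrix multiplication.
P = [[0.6800, 0.3200], [0.5100, 0.4900]]
After raising P to the power 3:
P^3(1,0) = 0.6114

0.6114


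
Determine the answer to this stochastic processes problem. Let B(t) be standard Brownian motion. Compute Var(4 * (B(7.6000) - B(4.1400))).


Var(alpha*(B(t)-B(s))) = alpha^2 * (t-s)
= 4^2 * (7.6000 - 4.1400)
= 16 * 3.4600
= 55.3600

55.3600


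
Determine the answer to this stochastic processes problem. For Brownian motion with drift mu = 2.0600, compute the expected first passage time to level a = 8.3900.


Expected first passage time = a/mu
= 8.3900/2.0600
= 4.0728

4.0728


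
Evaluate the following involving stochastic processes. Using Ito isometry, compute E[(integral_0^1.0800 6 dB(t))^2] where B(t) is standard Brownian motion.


By Ito isometry: E[(int f dB)^2] = int f^2 dt
= 6^2 * 1.0800
= 36 * 1.0800 = 38.8800

38.8800


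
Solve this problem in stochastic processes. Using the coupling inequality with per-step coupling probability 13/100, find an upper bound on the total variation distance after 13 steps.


TV distance bound <= (1-delta)^n
= (1 - 0.1300)^13
= 0.8700^13
= 0.1636

0.1636


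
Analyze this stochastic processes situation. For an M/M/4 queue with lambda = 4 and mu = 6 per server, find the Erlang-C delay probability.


a = lambda/mu = 0.6667
rho = a/c = 0.1667
Erlang-C formula applied:
C(c,a) = 0.0051

0.0051


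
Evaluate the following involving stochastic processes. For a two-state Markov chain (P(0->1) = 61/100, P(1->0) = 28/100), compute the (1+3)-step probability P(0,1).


P^4 = P^1 * P^3
Computing via matrix multiplication of the transition matrix.
Entry (0,1) of P^4 = 0.6853

0.6853


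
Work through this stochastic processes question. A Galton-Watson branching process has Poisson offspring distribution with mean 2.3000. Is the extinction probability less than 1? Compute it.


Since mu = 2.3000 > 1, extinction prob q < 1.
Solve s = exp(mu*(s-1)) iteratively.
q = 0.1376

0.1376


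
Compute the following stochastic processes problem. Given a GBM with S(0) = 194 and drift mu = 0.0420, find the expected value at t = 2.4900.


E[S(t)] = S(0) * exp(mu * t)
= 194 * exp(0.0420 * 2.4900)
= 194 * 1.1102
= 215.3874

215.3874


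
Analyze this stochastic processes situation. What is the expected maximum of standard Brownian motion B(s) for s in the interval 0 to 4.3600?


E(max B(s)) = sqrt(2t/pi)
= sqrt(2*4.3600/pi)
= sqrt(2.7757)
= 1.6660

1.6660


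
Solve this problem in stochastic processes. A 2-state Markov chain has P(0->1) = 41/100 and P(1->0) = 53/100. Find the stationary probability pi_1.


Stationary distribution: pi_0 = p10/(p01+p10), pi_1 = p01/(p01+p10)
p01 = 0.4100, p10 = 0.5300
pi_1 = 0.4362

0.4362


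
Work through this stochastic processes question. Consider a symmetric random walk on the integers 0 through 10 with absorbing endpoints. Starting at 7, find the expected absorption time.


For symmetric RW on 0,...,N with absorbing barriers, E(i) = i*(N-i)
E(7) = 7 * 3 = 21

21


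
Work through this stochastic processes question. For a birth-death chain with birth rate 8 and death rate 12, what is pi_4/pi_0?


For birth-death process, pi_n/pi_0 = (lambda/mu)^n
= (8/12)^4
= 0.1975

0.1975


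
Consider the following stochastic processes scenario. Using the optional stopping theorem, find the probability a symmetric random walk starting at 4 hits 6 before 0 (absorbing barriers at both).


By optional stopping theorem: E(M at tau) = M(0) = 4
P(hit 6)*6 + P(hit 0)*0 = 4
P(hit 6) = (4 - 0)/(6 - 0) = 2/3 = 0.6667

0.6667


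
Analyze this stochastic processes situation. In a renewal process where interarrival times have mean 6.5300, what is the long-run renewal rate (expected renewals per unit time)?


Long-run renewal rate = 1/E(X)
= 1/6.5300
= 0.1531

0.1531


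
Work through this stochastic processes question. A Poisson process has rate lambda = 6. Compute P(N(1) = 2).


P(N(t)=k) = (lambda*t)^k * exp(-lambda*t) / k!
lambda*t = 6
= 6^2 * exp(-6) / 2!
= 36 * 0.0025 / 2
= 0.0446

0.0446


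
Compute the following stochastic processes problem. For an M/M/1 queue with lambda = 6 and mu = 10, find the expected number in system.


rho = 6/10 = 0.6000
L = rho/(1-rho)
= 0.6000/0.4000
= 1.5000

1.5000


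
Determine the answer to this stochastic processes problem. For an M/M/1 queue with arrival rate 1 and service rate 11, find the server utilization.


rho = lambda/mu
= 1/11
= 0.0909

0.0909


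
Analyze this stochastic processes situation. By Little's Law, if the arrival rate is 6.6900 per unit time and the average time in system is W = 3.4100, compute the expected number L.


Little's Law: L = lambda * W
= 6.6900 * 3.4100
= 22.8129

22.8129


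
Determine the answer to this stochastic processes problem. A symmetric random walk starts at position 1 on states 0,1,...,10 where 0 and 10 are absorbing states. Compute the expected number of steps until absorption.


For symmetric RW on 0,...,N with absorbing barriers, E(i) = i*(N-i)
E(1) = 1 * 9 = 9

9


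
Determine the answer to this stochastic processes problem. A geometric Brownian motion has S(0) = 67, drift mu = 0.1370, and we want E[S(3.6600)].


E[S(t)] = S(0) * exp(mu * t)
= 67 * exp(0.1370 * 3.6600)
= 67 * 1.6511
= 110.6213

110.6213


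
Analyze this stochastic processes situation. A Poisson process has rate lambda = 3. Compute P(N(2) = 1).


P(N(t)=k) = (lambda*t)^k * exp(-lambda*t) / k!
lambda*t = 6
= 6^1 * exp(-6) / 1!
= 6 * 0.0025 / 1
= 0.0149

0.0149


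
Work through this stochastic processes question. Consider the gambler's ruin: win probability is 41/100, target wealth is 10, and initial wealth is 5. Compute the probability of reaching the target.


Gambler's ruin formula:
r = q/p = 0.5900/0.4100 = 1.4390
P(win) = (1 - r^i)/(1 - r^N)
= (1 - 1.4390^5)/(1 - 1.4390^10)
= 0.1395

0.1395


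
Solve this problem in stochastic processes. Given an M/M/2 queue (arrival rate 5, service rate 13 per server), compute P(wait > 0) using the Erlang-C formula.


a = lambda/mu = 0.3846
rho = a/c = 0.1923
Erlang-C formula applied:
C(c,a) = 0.0620

0.0620


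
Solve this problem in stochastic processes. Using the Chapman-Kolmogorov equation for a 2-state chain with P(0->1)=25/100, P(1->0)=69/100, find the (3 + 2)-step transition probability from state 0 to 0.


P^5 = P^3 * P^2
Computing via matrix multiplication of the transition matrix.
Entry (0,0) of P^5 = 0.7340

0.7340


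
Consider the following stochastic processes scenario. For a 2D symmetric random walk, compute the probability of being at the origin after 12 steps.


P = C(12,6)^2 / 4^12
= 924^2 / 16777216
= 853776 / 16777216
= 0.0509

0.0509


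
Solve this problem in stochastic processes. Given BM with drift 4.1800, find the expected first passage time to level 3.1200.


Expected first passage time = a/mu
= 3.1200/4.1800
= 0.7464

0.7464


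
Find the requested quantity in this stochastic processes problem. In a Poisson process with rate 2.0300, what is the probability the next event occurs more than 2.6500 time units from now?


P(X > t) = exp(-lambda * t)
= exp(-2.0300 * 2.6500)
= exp(-5.3795) = 0.0046

0.0046


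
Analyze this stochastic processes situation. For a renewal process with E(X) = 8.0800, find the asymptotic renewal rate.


Long-run renewal rate = 1/E(X)
= 1/8.0800
= 0.1238

0.1238


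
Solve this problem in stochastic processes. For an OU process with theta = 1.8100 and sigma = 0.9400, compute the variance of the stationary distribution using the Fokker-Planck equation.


Stationary variance = sigma^2 / (2*theta)
= 0.9400^2 / (2*1.8100)
= 0.8836 / 3.6200
= 0.2441

0.2441


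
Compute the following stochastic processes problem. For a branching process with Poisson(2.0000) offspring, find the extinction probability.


Since mu = 2.0000 > 1, extinction prob q < 1.
Solve s = exp(mu*(s-1)) iteratively.
q = 0.2032

0.2032


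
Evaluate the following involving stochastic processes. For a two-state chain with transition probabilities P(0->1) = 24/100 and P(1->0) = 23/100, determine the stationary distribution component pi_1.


Stationary distribution: pi_0 = p10/(p01+p10), pi_1 = p01/(p01+p10)
p01 = 0.2400, p10 = 0.2300
pi_1 = 0.5106

0.5106


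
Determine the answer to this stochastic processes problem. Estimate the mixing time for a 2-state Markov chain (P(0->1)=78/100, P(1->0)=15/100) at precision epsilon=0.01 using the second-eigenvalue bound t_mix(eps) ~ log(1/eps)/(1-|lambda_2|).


lambda_2 = |1 - p01 - p10| = |1 - 0.7800 - 0.1500| = 0.0700
t_mix ~ log(1/eps)/(1 - |lambda_2|)
= log(100)/(1 - 0.0700) = 4.6052/0.9300
= 4.9518

4.9518


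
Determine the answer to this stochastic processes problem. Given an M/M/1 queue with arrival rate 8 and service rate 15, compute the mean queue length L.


rho = 8/15 = 0.5333
L = rho/(1-rho)
= 0.5333/0.4667
= 1.1429

1.1429


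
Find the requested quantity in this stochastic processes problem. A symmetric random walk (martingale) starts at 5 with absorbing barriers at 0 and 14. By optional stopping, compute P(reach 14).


By optional stopping theorem: E(M at tau) = M(0) = 5
P(hit 14)*14 + P(hit 0)*0 = 5
P(hit 14) = (5 - 0)/(14 - 0) = 5/14 = 0.3571

0.3571


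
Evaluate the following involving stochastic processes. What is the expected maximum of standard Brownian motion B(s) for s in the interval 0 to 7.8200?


E(max B(s)) = sqrt(2t/pi)
= sqrt(2*7.8200/pi)
= sqrt(4.9784)
= 2.2312

2.2312


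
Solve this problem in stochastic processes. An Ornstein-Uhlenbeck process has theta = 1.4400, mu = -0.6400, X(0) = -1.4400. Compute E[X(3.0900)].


E[X(t)] = mu + (X(0) - mu)*exp(-theta*t)
= -0.6400 + (-1.4400 - -0.6400)*exp(-1.4400*3.0900)
= -0.6400 + -0.8000 * 0.0117
= -0.6493

-0.6493


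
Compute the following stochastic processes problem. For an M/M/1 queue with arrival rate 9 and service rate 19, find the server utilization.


rho = lambda/mu
= 9/19
= 0.4737

0.4737


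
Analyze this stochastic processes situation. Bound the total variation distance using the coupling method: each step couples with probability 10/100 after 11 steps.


TV distance bound <= (1-delta)^n
= (1 - 0.1000)^11
= 0.9000^11
= 0.3138

0.3138


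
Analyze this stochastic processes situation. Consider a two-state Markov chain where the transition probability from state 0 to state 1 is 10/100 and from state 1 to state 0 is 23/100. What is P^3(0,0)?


Computing P^3 by matrix multiplication.
P = [[0.9000, 0.1000], [0.2300, 0.7700]]
After raising P to the power 3:
P^3(0,0) = 0.7881

0.7881


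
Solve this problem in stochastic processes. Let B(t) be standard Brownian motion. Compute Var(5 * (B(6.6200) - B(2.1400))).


Var(alpha*(B(t)-B(s))) = alpha^2 * (t-s)
= 5^2 * (6.6200 - 2.1400)
= 25 * 4.4800
= 112.0000

112.0000


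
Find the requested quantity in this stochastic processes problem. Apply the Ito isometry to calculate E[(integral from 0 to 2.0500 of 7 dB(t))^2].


By Ito isometry: E[(int f dB)^2] = int f^2 dt
= 7^2 * 2.0500
= 49 * 2.0500 = 100.4500

100.4500


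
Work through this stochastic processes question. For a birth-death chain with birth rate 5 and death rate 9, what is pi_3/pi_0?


For birth-death process, pi_n/pi_0 = (lambda/mu)^n
= (5/9)^3
= 0.1715

0.1715


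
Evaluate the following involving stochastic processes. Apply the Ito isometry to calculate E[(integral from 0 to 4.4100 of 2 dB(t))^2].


By Ito isometry: E[(int f dB)^2] = int f^2 dt
= 2^2 * 4.4100
= 4 * 4.4100 = 17.6400

17.6400


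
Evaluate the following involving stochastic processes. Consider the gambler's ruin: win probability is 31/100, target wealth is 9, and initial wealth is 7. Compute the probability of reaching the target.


Gambler's ruin formula:
r = q/p = 0.6900/0.3100 = 2.2258
P(win) = (1 - r^i)/(1 - r^N)
= (1 - 2.2258^7)/(1 - 2.2258^9)
= 0.2013

0.2013


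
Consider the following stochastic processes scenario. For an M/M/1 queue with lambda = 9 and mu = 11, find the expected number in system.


rho = 9/11 = 0.8182
L = rho/(1-rho)
= 0.8182/0.1818
= 4.5000

4.5000


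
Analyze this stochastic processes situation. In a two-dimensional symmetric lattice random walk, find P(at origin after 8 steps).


P = C(8,4)^2 / 4^8
= 70^2 / 65536
= 4900 / 65536
= 0.0748

0.0748


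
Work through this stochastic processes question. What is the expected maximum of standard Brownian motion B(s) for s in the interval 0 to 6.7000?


E(max B(s)) = sqrt(2t/pi)
= sqrt(2*6.7000/pi)
= sqrt(4.2654)
= 2.0653

2.0653


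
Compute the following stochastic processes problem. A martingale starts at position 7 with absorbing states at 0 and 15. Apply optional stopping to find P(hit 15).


By optional stopping theorem: E(M at tau) = M(0) = 7
P(hit 15)*15 + P(hit 0)*0 = 7
P(hit 15) = (7 - 0)/(15 - 0) = 7/15 = 0.4667

0.4667


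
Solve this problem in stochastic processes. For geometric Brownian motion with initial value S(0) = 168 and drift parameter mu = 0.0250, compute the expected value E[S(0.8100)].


E[S(t)] = S(0) * exp(mu * t)
= 168 * exp(0.0250 * 0.8100)
= 168 * 1.0205
= 171.4367

171.4367


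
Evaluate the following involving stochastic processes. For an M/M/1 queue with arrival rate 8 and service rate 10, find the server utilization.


rho = lambda/mu
= 8/10
= 0.8000

0.8000


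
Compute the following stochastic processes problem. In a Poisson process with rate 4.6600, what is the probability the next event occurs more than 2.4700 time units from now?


P(X > t) = exp(-lambda * t)
= exp(-4.6600 * 2.4700)
= exp(-11.5102) = 1.0027e-05

1.0027e-05


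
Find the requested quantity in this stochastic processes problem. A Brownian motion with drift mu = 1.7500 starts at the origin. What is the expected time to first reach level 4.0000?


Expected first passage time = a/mu
= 4.0000/1.7500
= 2.2857

2.2857


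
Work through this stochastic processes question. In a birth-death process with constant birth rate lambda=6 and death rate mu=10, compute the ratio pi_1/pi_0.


For birth-death process, pi_n/pi_0 = (lambda/mu)^n
= (6/10)^1
= 0.6000

0.6000


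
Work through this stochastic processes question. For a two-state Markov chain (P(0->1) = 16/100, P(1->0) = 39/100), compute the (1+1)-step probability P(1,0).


P^2 = P^1 * P^1
Computing via matrix multiplication of the transition matrix.
Entry (1,0) of P^2 = 0.5655

0.5655


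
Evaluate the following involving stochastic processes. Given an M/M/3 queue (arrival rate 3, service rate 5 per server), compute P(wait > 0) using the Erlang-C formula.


a = lambda/mu = 0.6000
rho = a/c = 0.2000
Erlang-C formula applied:
C(c,a) = 0.0247

0.0247


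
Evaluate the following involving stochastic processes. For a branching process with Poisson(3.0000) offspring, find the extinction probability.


Since mu = 3.0000 > 1, extinction prob q < 1.
Solve s = exp(mu*(s-1)) iteratively.
q = 0.0595

0.0595


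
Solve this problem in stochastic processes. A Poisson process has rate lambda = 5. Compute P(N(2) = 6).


P(N(t)=k) = (lambda*t)^k * exp(-lambda*t) / k!
lambda*t = 10
= 10^6 * exp(-10) / 6!
= 1000000 * 4.5400e-05 / 720
= 0.0631

0.0631


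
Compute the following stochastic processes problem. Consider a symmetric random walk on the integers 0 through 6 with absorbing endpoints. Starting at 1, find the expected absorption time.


For symmetric RW on 0,...,N with absorbing barriers, E(i) = i*(N-i)
E(1) = 1 * 5 = 5

5


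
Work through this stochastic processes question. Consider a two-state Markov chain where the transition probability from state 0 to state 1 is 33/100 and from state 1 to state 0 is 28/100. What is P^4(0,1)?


Computing P^4 by matrix multiplication.
P = [[0.6700, 0.3300], [0.2800, 0.7200]]
After raising P to the power 4:
P^4(0,1) = 0.5285

0.5285


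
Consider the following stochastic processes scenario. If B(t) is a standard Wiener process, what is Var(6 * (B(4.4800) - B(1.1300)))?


Var(alpha*(B(t)-B(s))) = alpha^2 * (t-s)
= 6^2 * (4.4800 - 1.1300)
= 36 * 3.3500
= 120.6000

120.6000


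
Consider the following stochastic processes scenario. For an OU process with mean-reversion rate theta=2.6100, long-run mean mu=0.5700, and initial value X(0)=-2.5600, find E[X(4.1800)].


E[X(t)] = mu + (X(0) - mu)*exp(-theta*t)
= 0.5700 + (-2.5600 - 0.5700)*exp(-2.6100*4.1800)
= 0.5700 + -3.1300 * 1.8278e-05
= 0.5699

0.5699


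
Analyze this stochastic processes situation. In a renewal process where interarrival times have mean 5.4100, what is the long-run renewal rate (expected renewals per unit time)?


Long-run renewal rate = 1/E(X)
= 1/5.4100
= 0.1848

0.1848


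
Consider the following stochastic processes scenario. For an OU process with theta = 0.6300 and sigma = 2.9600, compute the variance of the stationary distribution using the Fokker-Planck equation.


Stationary variance = sigma^2 / (2*theta)
= 2.9600^2 / (2*0.6300)
= 8.7616 / 1.2600
= 6.9537

6.9537


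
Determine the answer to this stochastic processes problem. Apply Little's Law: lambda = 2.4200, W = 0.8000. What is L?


Little's Law: L = lambda * W
= 2.4200 * 0.8000
= 1.9360

1.9360


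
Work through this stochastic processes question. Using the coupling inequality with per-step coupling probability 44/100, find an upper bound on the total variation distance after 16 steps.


TV distance bound <= (1-delta)^n
= (1 - 0.4400)^16
= 0.5600^16
= 9.3542e-05

9.3542e-05


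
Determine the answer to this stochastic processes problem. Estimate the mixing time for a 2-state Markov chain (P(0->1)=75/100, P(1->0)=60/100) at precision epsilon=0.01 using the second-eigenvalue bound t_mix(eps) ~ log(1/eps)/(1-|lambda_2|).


lambda_2 = |1 - p01 - p10| = |1 - 0.7500 - 0.6000| = 0.3500
t_mix ~ log(1/eps)/(1 - |lambda_2|)
= log(100)/(1 - 0.3500) = 4.6052/0.6500
= 7.0849

7.0849


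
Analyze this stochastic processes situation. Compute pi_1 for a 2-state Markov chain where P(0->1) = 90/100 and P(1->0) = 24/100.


Stationary distribution: pi_0 = p10/(p01+p10), pi_1 = p01/(p01+p10)
p01 = 0.9000, p10 = 0.2400
pi_1 = 0.7895

0.7895


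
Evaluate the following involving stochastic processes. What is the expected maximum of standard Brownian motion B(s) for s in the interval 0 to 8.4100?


E(max B(s)) = sqrt(2t/pi)
= sqrt(2*8.4100/pi)
= sqrt(5.3540)
= 2.3139

2.3139


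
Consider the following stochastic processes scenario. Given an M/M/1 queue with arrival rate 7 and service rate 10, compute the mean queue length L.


rho = 7/10 = 0.7000
L = rho/(1-rho)
= 0.7000/0.3000
= 2.3333

2.3333


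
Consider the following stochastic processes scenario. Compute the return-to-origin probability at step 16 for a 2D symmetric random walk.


P = C(16,8)^2 / 4^16
= 12870^2 / 4294967296
= 165636900 / 4294967296
= 0.0386

0.0386


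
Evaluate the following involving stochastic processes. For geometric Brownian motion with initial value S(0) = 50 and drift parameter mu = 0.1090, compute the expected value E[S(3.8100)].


E[S(t)] = S(0) * exp(mu * t)
= 50 * exp(0.1090 * 3.8100)
= 50 * 1.5148
= 75.7405

75.7405


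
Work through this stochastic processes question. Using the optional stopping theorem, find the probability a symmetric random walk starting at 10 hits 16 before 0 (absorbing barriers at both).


By optional stopping theorem: E(M at tau) = M(0) = 10
P(hit 16)*16 + P(hit 0)*0 = 10
P(hit 16) = (10 - 0)/(16 - 0) = 5/8 = 0.6250

0.6250


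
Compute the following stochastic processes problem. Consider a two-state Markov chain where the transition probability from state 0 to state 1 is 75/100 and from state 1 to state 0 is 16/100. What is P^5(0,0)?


Computing P^5 by matrix multiplication.
P = [[0.2500, 0.7500], [0.1600, 0.8400]]
After raising P to the power 5:
P^5(0,0) = 0.1758

0.1758


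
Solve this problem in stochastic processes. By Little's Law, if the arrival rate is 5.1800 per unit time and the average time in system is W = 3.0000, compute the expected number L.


Little's Law: L = lambda * W
= 5.1800 * 3.0000
= 15.5400

15.5400


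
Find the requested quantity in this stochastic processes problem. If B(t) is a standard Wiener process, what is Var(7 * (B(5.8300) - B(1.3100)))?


Var(alpha*(B(t)-B(s))) = alpha^2 * (t-s)
= 7^2 * (5.8300 - 1.3100)
= 49 * 4.5200
= 221.4800

221.4800


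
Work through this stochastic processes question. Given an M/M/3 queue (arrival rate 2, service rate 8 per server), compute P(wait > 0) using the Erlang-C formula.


a = lambda/mu = 0.2500
rho = a/c = 0.0833
Erlang-C formula applied:
C(c,a) = 0.0022

0.0022
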